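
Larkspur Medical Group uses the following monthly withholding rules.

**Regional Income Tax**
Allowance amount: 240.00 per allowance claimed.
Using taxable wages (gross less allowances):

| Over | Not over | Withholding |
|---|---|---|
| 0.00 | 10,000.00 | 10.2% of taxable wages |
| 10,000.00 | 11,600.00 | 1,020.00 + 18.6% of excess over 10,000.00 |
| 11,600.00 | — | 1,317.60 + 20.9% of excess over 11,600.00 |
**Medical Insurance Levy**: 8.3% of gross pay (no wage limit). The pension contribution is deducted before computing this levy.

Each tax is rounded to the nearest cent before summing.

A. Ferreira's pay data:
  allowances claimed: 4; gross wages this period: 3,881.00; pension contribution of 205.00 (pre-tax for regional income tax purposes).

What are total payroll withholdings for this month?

582.14

Regional Income Tax: taxable = 3,881.00 − 205.00 − 4×240.00 = 2,716.00
  10.2% × 2,716.00 = 277.03
Medical Insurance Levy: 8.3% × 3,676.00 = 305.11
Total: 277.03 + 305.11 = 582.14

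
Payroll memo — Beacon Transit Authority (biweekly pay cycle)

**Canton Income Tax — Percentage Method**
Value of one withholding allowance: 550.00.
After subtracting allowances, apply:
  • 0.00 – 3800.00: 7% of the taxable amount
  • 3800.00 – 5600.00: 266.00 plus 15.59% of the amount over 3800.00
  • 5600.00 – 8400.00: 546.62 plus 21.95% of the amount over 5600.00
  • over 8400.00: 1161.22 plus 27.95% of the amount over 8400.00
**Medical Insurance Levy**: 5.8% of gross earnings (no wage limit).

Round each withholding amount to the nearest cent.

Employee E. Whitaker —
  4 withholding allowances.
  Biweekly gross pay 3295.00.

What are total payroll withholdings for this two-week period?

Canton Income Tax: taxable = 3295.00 − 4×550.00 = 1095.00
  7% × 1095.00 = 76.65
Medical Insurance Levy: 5.8% × 3295.00 = 191.11
Total: 76.65 + 191.11 = 267.76

267.76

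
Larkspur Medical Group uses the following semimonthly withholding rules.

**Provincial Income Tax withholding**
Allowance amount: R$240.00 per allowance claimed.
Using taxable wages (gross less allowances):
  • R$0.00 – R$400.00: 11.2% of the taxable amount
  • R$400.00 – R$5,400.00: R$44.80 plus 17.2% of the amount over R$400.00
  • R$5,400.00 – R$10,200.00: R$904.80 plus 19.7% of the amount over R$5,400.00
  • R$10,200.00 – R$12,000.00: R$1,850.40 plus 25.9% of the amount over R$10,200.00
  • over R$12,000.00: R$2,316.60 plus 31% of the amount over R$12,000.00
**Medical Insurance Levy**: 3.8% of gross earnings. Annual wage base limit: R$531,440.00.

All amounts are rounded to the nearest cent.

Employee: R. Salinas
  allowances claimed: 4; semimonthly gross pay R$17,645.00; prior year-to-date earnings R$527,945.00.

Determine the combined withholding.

Provincial Income Tax: taxable = R$17,645.00 − 4×R$240.00 = R$16,685.00
  R$2,316.60 + 31% × (R$16,685.00 − R$12,000.00) = R$2,316.60 + 31% × R$4,685.00 = R$3,768.95
Medical Insurance Levy: cap R$531,440.00 − YTD R$527,945.00 = R$3,495.00 subject; 3.8% × R$3,495.00 = R$132.81
Total: R$3,768.95 + R$132.81 = R$3,901.76

R$3,901.76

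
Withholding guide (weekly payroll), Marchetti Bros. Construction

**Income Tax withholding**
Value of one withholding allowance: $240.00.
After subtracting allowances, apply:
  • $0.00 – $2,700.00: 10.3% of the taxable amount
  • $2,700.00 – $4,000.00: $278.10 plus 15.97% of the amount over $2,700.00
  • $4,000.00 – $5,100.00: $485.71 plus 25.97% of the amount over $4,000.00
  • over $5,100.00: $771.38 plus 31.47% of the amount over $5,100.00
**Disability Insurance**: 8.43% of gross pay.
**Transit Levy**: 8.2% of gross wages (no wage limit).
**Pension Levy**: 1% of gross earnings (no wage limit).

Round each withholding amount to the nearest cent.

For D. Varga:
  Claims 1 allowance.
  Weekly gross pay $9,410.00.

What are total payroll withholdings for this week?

$3,711.19

Income Tax: taxable = $9,410.00 − 1×$240.00 = $9,170.00
  $771.38 + 31.47% × ($9,170.00 − $5,100.00) = $771.38 + 31.47% × $4,070.00 = $2,052.21
Disability Insurance: 8.43% × $9,410.00 = $793.26
Transit Levy: 8.2% × $9,410.00 = $771.62
Pension Levy: 1% × $9,410.00 = $94.10
Total: $2,052.21 + $793.26 + $771.62 + $94.10 = $3,711.19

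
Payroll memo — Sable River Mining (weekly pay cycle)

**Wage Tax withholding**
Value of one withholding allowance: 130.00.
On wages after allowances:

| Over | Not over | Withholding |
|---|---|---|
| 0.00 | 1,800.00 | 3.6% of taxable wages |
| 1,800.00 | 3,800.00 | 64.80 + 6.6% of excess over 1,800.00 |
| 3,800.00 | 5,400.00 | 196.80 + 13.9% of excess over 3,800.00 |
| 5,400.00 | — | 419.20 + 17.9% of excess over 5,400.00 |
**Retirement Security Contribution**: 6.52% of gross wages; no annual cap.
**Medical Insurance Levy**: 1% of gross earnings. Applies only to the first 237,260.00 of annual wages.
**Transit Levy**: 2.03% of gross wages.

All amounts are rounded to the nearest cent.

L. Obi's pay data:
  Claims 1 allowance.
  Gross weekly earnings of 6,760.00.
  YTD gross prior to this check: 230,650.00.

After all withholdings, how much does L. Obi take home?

5,476.55

Wage Tax: taxable = 6,760.00 − 1×130.00 = 6,630.00
  419.20 + 17.9% × (6,630.00 − 5,400.00) = 419.20 + 17.9% × 1,230.00 = 639.37
Retirement Security Contribution: 6.52% × 6,760.00 = 440.75
Medical Insurance Levy: cap 237,260.00 − YTD 230,650.00 = 6,610.00 subject; 1% × 6,610.00 = 66.10
Transit Levy: 2.03% × 6,760.00 = 137.23
Total withheld: 639.37 + 440.75 + 66.10 + 137.23 = 1,283.45
Net pay: 6,760.00 − 1,283.45 = 5,476.55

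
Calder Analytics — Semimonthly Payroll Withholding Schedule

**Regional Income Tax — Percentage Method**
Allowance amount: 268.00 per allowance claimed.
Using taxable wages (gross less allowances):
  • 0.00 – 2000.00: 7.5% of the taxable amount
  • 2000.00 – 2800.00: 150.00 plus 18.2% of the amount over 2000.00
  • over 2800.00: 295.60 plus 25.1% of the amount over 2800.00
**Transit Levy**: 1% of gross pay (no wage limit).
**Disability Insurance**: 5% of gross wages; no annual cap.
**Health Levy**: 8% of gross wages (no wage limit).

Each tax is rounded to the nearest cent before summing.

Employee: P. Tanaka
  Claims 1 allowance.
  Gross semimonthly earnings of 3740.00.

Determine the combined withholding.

Regional Income Tax: taxable = 3740.00 − 1×268.00 = 3472.00
  295.60 + 25.1% × (3472.00 − 2800.00) = 295.60 + 25.1% × 672.00 = 464.27
Transit Levy: 1% × 3740.00 = 37.40
Disability Insurance: 5% × 3740.00 = 187.00
Health Levy: 8% × 3740.00 = 299.20
Total: 464.27 + 37.40 + 187.00 + 299.20 = 987.87

987.87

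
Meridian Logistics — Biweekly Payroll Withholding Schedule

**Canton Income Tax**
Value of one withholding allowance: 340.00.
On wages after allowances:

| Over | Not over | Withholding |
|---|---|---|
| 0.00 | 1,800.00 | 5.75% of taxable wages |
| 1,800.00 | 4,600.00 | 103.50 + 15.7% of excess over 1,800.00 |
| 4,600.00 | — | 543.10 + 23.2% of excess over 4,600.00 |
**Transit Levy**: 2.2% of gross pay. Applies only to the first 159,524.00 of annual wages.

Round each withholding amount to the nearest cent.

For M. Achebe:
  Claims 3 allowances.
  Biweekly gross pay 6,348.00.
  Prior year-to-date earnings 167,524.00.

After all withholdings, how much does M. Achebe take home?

Canton Income Tax: taxable = 6,348.00 − 3×340.00 = 5,328.00
  543.10 + 23.2% × (5,328.00 − 4,600.00) = 543.10 + 23.2% × 728.00 = 712.00
Transit Levy: YTD 167,524.00 ≥ cap 159,524.00 → 0.00
Total withheld: 712.00 + 0.00 = 712.00
Net pay: 6,348.00 − 712.00 = 5,636.00

5,636.00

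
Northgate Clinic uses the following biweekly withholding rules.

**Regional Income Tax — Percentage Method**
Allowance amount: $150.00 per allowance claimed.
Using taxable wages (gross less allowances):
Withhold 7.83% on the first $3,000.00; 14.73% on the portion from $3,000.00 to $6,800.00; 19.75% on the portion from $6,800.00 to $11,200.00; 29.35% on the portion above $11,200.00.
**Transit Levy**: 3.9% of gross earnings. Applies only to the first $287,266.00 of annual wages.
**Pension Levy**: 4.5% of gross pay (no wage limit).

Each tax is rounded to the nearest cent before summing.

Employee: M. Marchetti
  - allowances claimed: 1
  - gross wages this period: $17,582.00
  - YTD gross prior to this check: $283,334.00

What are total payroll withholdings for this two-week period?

Regional Income Tax: taxable = $17,582.00 − 1×$150.00 = $17,432.00
  $1,663.64 + 29.35% × ($17,432.00 − $11,200.00) = $1,663.64 + 29.35% × $6,232.00 = $3,492.73
Transit Levy: cap $287,266.00 − YTD $283,334.00 = $3,932.00 subject; 3.9% × $3,932.00 = $153.35
Pension Levy: 4.5% × $17,582.00 = $791.19
Total: $3,492.73 + $153.35 + $791.19 = $4,437.27

$4,437.27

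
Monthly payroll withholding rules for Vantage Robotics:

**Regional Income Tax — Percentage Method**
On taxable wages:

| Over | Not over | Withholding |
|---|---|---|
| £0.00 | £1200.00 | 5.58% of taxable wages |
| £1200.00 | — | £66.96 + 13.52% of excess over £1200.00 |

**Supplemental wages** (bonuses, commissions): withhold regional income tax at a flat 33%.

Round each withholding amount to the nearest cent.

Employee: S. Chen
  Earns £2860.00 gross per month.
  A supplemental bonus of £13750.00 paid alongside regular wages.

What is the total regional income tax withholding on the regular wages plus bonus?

Regional Income Tax: taxable = £2860.00
  £66.96 + 13.52% × (£2860.00 − £1200.00) = £66.96 + 13.52% × £1660.00 = £291.39
Supplemental (33% flat on bonus): 33% × £13750.00 = £4537.50
Total regional income tax: £291.39 + £4537.50 = £4828.89

£4828.89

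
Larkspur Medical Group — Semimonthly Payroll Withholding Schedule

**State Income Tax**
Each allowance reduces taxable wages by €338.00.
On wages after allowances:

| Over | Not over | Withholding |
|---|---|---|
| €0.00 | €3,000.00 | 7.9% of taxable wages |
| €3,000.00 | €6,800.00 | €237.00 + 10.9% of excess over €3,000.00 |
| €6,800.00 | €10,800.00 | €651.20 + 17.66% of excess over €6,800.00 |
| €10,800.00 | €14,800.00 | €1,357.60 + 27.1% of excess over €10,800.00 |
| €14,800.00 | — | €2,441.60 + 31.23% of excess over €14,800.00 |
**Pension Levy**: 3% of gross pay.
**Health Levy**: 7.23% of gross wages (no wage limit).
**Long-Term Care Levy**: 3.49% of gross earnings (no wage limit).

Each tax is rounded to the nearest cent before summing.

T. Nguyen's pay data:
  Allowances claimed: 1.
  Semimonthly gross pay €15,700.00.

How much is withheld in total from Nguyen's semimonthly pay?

State Income Tax: taxable = €15,700.00 − 1×€338.00 = €15,362.00
  €2,441.60 + 31.23% × (€15,362.00 − €14,800.00) = €2,441.60 + 31.23% × €562.00 = €2,617.11
Pension Levy: 3% × €15,700.00 = €471.00
Health Levy: 7.23% × €15,700.00 = €1,135.11
Long-Term Care Levy: 3.49% × €15,700.00 = €547.93
Total: €2,617.11 + €471.00 + €1,135.11 + €547.93 = €4,771.15

€4,771.15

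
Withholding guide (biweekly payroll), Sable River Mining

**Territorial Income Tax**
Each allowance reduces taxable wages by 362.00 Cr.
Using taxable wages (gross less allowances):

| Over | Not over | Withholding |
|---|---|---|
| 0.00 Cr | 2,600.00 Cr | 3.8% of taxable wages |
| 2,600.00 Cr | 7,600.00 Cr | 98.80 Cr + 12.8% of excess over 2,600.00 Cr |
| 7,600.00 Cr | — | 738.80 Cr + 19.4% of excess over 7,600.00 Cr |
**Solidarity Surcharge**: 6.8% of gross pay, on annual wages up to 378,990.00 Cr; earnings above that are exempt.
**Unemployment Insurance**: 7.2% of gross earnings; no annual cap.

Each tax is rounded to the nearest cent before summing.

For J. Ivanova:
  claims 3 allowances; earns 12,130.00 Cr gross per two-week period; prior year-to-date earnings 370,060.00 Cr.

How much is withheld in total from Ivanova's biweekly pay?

Territorial Income Tax: taxable = 12,130.00 Cr − 3×362.00 Cr = 11,044.00 Cr
  738.80 Cr + 19.4% × (11,044.00 Cr − 7,600.00 Cr) = 738.80 Cr + 19.4% × 3,444.00 Cr = 1,406.94 Cr
Solidarity Surcharge: cap 378,990.00 Cr − YTD 370,060.00 Cr = 8,930.00 Cr subject; 6.8% × 8,930.00 Cr = 607.24 Cr
Unemployment Insurance: 7.2% × 12,130.00 Cr = 873.36 Cr
Total: 1,406.94 Cr + 607.24 Cr + 873.36 Cr = 2,887.54 Cr

2,887.54 Cr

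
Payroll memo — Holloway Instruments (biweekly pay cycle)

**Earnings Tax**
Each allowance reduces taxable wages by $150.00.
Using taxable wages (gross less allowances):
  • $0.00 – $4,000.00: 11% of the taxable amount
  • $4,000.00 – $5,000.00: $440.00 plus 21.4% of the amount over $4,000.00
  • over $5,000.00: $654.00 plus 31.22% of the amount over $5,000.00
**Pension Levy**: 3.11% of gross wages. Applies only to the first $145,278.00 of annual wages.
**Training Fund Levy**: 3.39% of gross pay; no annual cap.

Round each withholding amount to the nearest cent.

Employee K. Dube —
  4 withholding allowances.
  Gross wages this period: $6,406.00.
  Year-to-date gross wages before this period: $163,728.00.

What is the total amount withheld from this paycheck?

Earnings Tax: taxable = $6,406.00 − 4×$150.00 = $5,806.00
  $654.00 + 31.22% × ($5,806.00 − $5,000.00) = $654.00 + 31.22% × $806.00 = $905.63
Pension Levy: YTD $163,728.00 ≥ cap $145,278.00 → $0.00
Training Fund Levy: 3.39% × $6,406.00 = $217.16
Total: $905.63 + $0.00 + $217.16 = $1,122.79

$1,122.79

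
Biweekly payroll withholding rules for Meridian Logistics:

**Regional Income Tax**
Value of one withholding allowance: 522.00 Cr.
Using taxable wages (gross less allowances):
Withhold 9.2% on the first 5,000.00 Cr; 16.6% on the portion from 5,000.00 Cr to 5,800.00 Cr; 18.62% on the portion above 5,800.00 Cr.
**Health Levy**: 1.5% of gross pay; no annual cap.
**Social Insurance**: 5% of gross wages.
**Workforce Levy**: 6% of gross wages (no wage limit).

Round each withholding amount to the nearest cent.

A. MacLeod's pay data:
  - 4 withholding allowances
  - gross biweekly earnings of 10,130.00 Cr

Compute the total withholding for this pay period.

2,276.51 Cr

Regional Income Tax: taxable = 10,130.00 Cr − 4×522.00 Cr = 8,042.00 Cr
  592.80 Cr + 18.62% × (8,042.00 Cr − 5,800.00 Cr) = 592.80 Cr + 18.62% × 2,242.00 Cr = 1,010.26 Cr
Health Levy: 1.5% × 10,130.00 Cr = 151.95 Cr
Social Insurance: 5% × 10,130.00 Cr = 506.50 Cr
Workforce Levy: 6% × 10,130.00 Cr = 607.80 Cr
Total: 1,010.26 Cr + 151.95 Cr + 506.50 Cr + 607.80 Cr = 2,276.51 Cr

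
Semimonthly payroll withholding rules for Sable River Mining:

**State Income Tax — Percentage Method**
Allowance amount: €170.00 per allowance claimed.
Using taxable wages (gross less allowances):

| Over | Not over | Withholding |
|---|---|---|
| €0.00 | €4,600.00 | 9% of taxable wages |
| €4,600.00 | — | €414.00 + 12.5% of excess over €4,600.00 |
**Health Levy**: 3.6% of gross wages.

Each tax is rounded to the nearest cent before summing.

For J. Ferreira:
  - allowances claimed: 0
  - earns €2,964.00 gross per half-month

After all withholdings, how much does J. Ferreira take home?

State Income Tax: taxable = €2,964.00
  9% × €2,964.00 = €266.76
Health Levy: 3.6% × €2,964.00 = €106.70
Total withheld: €266.76 + €106.70 = €373.46
Net pay: €2,964.00 − €373.46 = €2,590.54

€2,590.54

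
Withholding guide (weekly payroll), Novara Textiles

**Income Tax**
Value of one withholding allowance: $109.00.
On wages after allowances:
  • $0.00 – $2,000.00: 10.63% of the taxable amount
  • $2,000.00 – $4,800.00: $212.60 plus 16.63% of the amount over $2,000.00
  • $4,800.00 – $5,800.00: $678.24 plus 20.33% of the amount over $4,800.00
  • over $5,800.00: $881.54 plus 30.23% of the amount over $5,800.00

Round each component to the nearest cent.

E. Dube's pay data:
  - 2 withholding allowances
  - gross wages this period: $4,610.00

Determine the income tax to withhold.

$610.39

Income Tax: taxable = $4,610.00 − 2×$109.00 = $4,392.00
  $212.60 + 16.63% × ($4,392.00 − $2,000.00) = $212.60 + 16.63% × $2,392.00 = $610.39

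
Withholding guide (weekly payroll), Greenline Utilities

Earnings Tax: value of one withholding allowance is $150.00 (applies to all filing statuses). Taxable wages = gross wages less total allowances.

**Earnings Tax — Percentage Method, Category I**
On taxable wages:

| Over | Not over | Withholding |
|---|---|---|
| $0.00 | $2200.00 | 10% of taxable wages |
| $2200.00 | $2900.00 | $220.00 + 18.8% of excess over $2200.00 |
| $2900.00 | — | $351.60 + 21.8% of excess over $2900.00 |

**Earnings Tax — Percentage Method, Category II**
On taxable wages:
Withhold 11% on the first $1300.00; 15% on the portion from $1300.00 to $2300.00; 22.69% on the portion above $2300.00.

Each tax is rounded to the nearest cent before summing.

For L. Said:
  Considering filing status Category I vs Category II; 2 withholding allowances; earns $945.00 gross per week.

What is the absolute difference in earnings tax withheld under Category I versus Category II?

$6.45

Earnings Tax (Category I): taxable = $945.00 − 2×$150.00 = $645.00
  10% × $645.00 = $64.50
Earnings Tax (Category II): taxable = $945.00 − 2×$150.00 = $645.00
  11% × $645.00 = $70.95
Difference: |$64.50 − $70.95| = $6.45 (higher under Category II)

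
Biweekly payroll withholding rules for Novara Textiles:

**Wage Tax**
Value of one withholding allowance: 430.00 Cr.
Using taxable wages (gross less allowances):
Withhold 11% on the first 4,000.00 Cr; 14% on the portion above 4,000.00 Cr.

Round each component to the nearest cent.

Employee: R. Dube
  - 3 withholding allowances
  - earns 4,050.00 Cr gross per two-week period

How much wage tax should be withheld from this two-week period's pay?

303.60 Cr

Wage Tax: taxable = 4,050.00 Cr − 3×430.00 Cr = 2,760.00 Cr
  11% × 2,760.00 Cr = 303.60 Cr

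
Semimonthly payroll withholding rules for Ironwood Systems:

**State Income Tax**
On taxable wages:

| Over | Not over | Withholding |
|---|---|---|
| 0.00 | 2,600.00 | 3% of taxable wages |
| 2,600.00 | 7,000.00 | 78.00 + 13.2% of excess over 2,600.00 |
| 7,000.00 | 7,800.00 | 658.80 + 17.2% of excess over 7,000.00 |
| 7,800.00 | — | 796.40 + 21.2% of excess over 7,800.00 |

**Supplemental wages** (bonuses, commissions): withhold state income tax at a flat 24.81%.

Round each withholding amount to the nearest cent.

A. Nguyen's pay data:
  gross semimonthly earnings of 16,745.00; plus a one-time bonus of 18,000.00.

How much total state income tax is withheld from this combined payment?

7,158.54

State Income Tax: taxable = 16,745.00
  796.40 + 21.2% × (16,745.00 − 7,800.00) = 796.40 + 21.2% × 8,945.00 = 2,692.74
Supplemental (24.81% flat on bonus): 24.81% × 18,000.00 = 4,465.80
Total state income tax: 2,692.74 + 4,465.80 = 7,158.54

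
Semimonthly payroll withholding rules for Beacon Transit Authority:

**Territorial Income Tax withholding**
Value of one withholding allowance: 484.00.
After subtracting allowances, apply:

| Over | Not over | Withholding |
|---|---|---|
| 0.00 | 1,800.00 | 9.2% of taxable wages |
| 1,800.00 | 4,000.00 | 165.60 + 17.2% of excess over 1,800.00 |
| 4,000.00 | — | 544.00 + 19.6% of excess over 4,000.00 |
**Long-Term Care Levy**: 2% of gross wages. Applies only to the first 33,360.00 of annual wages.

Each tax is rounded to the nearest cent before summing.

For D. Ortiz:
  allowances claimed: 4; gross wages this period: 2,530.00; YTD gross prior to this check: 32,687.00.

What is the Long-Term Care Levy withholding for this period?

13.46

Long-Term Care Levy: cap 33,360.00 − YTD 32,687.00 = 673.00 subject; 2% × 673.00 = 13.46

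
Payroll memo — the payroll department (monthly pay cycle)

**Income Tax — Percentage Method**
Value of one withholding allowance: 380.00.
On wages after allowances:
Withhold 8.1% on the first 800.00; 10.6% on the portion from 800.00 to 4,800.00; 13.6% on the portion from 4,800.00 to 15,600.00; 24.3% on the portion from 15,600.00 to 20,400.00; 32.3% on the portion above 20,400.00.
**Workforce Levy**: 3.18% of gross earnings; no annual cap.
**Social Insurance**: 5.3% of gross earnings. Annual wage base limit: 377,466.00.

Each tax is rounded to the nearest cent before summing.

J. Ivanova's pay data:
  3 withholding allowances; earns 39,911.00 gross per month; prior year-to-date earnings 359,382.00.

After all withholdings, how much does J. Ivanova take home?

28,625.55

Income Tax: taxable = 39,911.00 − 3×380.00 = 38,771.00
  3,124.00 + 32.3% × (38,771.00 − 20,400.00) = 3,124.00 + 32.3% × 18,371.00 = 9,057.83
Workforce Levy: 3.18% × 39,911.00 = 1,269.17
Social Insurance: cap 377,466.00 − YTD 359,382.00 = 18,084.00 subject; 5.3% × 18,084.00 = 958.45
Total withheld: 9,057.83 + 1,269.17 + 958.45 = 11,285.45
Net pay: 39,911.00 − 11,285.45 = 28,625.55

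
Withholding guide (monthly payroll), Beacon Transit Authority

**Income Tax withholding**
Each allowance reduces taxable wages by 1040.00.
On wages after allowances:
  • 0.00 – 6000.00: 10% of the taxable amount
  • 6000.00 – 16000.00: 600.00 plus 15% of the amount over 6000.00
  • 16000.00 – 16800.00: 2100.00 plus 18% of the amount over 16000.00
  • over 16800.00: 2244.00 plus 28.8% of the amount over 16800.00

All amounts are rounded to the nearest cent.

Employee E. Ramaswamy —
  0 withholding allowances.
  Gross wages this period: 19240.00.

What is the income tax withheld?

Income Tax: taxable = 19240.00
  2244.00 + 28.8% × (19240.00 − 16800.00) = 2244.00 + 28.8% × 2440.00 = 2946.72

2946.72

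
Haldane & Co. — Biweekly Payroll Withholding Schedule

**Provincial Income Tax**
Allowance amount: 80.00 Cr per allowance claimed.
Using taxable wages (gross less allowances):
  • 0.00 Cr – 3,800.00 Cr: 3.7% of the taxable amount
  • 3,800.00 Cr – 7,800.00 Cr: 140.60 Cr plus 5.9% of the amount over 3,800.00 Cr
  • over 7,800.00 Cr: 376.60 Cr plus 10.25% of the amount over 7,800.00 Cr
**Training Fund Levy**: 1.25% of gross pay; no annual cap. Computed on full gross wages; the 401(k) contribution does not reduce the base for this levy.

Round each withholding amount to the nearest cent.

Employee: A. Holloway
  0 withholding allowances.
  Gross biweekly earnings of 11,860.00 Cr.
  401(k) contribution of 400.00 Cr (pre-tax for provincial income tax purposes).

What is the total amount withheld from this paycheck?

900.00 Cr

Provincial Income Tax: taxable = 11,860.00 Cr − 400.00 Cr = 11,460.00 Cr
  376.60 Cr + 10.25% × (11,460.00 Cr − 7,800.00 Cr) = 376.60 Cr + 10.25% × 3,660.00 Cr = 751.75 Cr
Training Fund Levy: 1.25% × 11,860.00 Cr = 148.25 Cr
Total: 751.75 Cr + 148.25 Cr = 900.00 Cr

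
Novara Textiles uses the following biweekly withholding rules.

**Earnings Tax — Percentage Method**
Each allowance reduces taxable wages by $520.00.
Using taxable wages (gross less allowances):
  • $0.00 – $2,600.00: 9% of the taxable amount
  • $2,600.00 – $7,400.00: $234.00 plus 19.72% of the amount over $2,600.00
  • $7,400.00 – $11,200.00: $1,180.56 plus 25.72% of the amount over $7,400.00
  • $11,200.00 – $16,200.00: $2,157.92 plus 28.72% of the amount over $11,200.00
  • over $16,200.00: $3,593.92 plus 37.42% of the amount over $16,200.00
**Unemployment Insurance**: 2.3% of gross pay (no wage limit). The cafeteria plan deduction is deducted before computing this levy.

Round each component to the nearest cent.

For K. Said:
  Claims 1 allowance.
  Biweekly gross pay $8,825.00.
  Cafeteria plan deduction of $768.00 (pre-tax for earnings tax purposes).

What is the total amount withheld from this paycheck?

$1,401.11

Earnings Tax: taxable = $8,825.00 − $768.00 − 1×$520.00 = $7,537.00
  $1,180.56 + 25.72% × ($7,537.00 − $7,400.00) = $1,180.56 + 25.72% × $137.00 = $1,215.80
Unemployment Insurance: 2.3% × $8,057.00 = $185.31
Total: $1,215.80 + $185.31 = $1,401.11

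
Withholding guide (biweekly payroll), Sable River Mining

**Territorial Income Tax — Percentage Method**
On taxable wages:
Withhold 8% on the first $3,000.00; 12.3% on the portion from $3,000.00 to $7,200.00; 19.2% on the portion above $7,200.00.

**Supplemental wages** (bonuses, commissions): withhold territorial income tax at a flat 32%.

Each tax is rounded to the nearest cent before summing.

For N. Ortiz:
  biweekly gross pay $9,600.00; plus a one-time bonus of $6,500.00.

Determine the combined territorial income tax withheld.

Territorial Income Tax: taxable = $9,600.00
  $756.60 + 19.2% × ($9,600.00 − $7,200.00) = $756.60 + 19.2% × $2,400.00 = $1,217.40
Supplemental (32% flat on bonus): 32% × $6,500.00 = $2,080.00
Total territorial income tax: $1,217.40 + $2,080.00 = $3,297.40

$3,297.40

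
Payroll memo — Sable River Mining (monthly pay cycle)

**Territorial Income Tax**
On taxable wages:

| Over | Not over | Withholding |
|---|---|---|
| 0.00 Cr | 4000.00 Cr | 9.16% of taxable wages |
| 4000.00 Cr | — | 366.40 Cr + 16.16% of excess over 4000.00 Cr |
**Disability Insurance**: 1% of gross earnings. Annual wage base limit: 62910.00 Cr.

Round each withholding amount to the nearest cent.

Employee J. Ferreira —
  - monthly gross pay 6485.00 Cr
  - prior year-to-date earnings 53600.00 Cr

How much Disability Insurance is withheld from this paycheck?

64.85 Cr

Disability Insurance: 1% × 6485.00 Cr = 64.85 Cr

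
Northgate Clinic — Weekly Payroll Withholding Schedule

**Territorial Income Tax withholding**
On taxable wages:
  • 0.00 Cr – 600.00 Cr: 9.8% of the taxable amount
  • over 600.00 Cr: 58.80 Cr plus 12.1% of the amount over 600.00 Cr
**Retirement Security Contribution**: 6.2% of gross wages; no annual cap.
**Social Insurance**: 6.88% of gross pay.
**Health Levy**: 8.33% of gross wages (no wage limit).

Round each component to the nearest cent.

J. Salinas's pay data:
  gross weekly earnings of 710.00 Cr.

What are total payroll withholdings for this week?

Territorial Income Tax: taxable = 710.00 Cr
  58.80 Cr + 12.1% × (710.00 Cr − 600.00 Cr) = 58.80 Cr + 12.1% × 110.00 Cr = 72.11 Cr
Retirement Security Contribution: 6.2% × 710.00 Cr = 44.02 Cr
Social Insurance: 6.88% × 710.00 Cr = 48.85 Cr
Health Levy: 8.33% × 710.00 Cr = 59.14 Cr
Total: 72.11 Cr + 44.02 Cr + 48.85 Cr + 59.14 Cr = 224.12 Cr

224.12 Cr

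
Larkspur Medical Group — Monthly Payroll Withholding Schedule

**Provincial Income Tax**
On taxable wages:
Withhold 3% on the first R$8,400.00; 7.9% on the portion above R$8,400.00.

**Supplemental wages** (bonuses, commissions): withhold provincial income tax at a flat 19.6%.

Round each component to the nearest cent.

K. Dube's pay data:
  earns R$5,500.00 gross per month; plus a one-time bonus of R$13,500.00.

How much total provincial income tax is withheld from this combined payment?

R$2,811.00

Provincial Income Tax: taxable = R$5,500.00
  3% × R$5,500.00 = R$165.00
Supplemental (19.6% flat on bonus): 19.6% × R$13,500.00 = R$2,646.00
Total provincial income tax: R$165.00 + R$2,646.00 = R$2,811.00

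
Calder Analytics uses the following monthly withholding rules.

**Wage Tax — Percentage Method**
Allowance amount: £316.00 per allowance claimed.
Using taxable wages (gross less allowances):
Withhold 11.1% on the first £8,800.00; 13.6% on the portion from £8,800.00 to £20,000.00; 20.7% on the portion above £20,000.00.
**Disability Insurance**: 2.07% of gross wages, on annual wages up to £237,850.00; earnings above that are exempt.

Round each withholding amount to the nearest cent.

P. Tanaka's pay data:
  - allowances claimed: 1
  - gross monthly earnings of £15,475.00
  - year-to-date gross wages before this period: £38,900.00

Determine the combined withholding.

Wage Tax: taxable = £15,475.00 − 1×£316.00 = £15,159.00
  £976.80 + 13.6% × (£15,159.00 − £8,800.00) = £976.80 + 13.6% × £6,359.00 = £1,841.62
Disability Insurance: 2.07% × £15,475.00 = £320.33
Total: £1,841.62 + £320.33 = £2,161.95

£2,161.95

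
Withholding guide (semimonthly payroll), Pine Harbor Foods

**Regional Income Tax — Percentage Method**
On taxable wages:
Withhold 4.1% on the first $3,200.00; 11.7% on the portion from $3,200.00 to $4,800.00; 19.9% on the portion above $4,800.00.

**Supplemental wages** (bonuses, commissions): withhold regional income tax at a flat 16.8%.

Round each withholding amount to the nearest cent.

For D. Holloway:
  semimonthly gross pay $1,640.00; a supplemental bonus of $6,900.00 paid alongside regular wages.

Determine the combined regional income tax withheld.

$1,226.44

Regional Income Tax: taxable = $1,640.00
  4.1% × $1,640.00 = $67.24
Supplemental (16.8% flat on bonus): 16.8% × $6,900.00 = $1,159.20
Total regional income tax: $67.24 + $1,159.20 = $1,226.44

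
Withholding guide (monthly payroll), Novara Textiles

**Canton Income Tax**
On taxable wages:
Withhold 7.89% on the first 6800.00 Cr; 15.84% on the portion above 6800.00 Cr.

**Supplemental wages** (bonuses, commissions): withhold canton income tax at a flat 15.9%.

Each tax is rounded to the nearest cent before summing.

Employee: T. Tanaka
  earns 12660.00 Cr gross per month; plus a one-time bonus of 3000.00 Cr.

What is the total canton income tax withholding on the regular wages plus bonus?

Canton Income Tax: taxable = 12660.00 Cr
  536.52 Cr + 15.84% × (12660.00 Cr − 6800.00 Cr) = 536.52 Cr + 15.84% × 5860.00 Cr = 1464.74 Cr
Supplemental (15.9% flat on bonus): 15.9% × 3000.00 Cr = 477.00 Cr
Total canton income tax: 1464.74 Cr + 477.00 Cr = 1941.74 Cr

1941.74 Cr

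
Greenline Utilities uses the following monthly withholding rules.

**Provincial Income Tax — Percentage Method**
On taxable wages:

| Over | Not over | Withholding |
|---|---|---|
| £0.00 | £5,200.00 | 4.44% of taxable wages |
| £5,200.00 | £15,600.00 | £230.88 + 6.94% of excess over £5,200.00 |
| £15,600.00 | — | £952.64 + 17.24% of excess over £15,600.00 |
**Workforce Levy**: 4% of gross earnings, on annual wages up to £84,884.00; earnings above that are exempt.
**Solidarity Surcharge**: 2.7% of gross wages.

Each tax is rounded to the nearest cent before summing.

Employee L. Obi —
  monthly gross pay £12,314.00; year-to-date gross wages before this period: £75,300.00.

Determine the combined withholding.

£1,440.43

Provincial Income Tax: taxable = £12,314.00
  £230.88 + 6.94% × (£12,314.00 − £5,200.00) = £230.88 + 6.94% × £7,114.00 = £724.59
Workforce Levy: cap £84,884.00 − YTD £75,300.00 = £9,584.00 subject; 4% × £9,584.00 = £383.36
Solidarity Surcharge: 2.7% × £12,314.00 = £332.48
Total: £724.59 + £383.36 + £332.48 = £1,440.43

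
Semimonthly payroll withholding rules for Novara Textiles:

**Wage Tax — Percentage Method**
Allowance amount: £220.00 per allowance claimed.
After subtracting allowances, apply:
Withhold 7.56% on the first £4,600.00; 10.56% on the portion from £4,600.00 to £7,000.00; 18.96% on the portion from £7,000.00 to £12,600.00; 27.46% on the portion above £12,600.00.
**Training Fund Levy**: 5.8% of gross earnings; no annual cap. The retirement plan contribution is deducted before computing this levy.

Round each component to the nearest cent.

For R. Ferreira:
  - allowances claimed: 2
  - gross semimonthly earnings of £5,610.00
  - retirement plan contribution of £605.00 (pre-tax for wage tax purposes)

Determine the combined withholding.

Wage Tax: taxable = £5,610.00 − £605.00 − 2×£220.00 = £4,565.00
  7.56% × £4,565.00 = £345.11
Training Fund Levy: 5.8% × £5,005.00 = £290.29
Total: £345.11 + £290.29 = £635.40

£635.40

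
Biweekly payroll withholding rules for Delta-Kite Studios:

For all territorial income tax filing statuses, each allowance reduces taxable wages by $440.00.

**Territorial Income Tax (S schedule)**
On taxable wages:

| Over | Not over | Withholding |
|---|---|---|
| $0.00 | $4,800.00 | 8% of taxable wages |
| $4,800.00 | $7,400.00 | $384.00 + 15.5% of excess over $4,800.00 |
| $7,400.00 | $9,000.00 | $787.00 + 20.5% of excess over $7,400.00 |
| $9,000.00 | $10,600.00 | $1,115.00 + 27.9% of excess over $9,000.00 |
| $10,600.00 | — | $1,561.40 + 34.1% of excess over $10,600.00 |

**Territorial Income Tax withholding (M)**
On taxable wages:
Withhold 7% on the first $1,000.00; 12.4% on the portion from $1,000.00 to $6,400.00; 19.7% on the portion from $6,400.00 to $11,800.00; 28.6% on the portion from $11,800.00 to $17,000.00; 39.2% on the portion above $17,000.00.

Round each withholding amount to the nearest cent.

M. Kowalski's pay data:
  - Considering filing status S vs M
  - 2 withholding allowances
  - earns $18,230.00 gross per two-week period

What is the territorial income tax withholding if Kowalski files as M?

$3,427.80

Territorial Income Tax (M): taxable = $18,230.00 − 2×$440.00 = $17,350.00
  $3,290.60 + 39.2% × ($17,350.00 − $17,000.00) = $3,290.60 + 39.2% × $350.00 = $3,427.80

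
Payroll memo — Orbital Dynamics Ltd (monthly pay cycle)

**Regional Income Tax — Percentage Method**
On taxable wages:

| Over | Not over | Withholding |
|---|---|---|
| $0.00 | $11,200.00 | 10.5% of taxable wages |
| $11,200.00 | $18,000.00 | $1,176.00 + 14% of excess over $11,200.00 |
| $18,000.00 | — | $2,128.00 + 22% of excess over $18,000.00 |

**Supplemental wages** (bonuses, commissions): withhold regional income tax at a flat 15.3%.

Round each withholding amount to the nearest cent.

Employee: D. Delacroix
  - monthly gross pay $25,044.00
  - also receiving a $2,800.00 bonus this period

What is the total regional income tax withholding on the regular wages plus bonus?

$4,106.08

Regional Income Tax: taxable = $25,044.00
  $2,128.00 + 22% × ($25,044.00 − $18,000.00) = $2,128.00 + 22% × $7,044.00 = $3,677.68
Supplemental (15.3% flat on bonus): 15.3% × $2,800.00 = $428.40
Total regional income tax: $3,677.68 + $428.40 = $4,106.08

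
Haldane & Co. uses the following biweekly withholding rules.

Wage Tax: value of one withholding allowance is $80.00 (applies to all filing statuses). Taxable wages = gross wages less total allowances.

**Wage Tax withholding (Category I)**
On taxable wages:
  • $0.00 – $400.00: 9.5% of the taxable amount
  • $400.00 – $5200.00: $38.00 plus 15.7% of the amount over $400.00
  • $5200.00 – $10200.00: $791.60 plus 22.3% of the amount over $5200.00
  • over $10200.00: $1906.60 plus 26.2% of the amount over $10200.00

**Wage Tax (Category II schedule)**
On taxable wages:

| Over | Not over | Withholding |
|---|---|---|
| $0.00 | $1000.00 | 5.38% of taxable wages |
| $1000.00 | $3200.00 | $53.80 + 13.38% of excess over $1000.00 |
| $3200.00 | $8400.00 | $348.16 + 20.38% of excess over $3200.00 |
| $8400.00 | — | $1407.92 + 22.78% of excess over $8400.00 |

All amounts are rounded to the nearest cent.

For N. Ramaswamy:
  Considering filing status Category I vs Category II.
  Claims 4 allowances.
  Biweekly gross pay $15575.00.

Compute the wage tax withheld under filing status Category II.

Wage Tax (Category II): taxable = $15575.00 − 4×$80.00 = $15255.00
  $1407.92 + 22.78% × ($15255.00 − $8400.00) = $1407.92 + 22.78% × $6855.00 = $2969.49

$2969.49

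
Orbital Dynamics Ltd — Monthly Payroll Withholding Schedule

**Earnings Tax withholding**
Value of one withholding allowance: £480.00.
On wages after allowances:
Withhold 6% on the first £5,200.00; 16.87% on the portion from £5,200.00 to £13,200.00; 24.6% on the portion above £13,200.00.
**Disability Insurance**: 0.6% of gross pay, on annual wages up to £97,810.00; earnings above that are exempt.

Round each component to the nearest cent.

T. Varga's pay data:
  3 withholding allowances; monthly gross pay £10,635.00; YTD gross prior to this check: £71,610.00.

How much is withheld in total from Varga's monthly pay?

Earnings Tax: taxable = £10,635.00 − 3×£480.00 = £9,195.00
  £312.00 + 16.87% × (£9,195.00 − £5,200.00) = £312.00 + 16.87% × £3,995.00 = £985.96
Disability Insurance: 0.6% × £10,635.00 = £63.81
Total: £985.96 + £63.81 = £1,049.77

£1,049.77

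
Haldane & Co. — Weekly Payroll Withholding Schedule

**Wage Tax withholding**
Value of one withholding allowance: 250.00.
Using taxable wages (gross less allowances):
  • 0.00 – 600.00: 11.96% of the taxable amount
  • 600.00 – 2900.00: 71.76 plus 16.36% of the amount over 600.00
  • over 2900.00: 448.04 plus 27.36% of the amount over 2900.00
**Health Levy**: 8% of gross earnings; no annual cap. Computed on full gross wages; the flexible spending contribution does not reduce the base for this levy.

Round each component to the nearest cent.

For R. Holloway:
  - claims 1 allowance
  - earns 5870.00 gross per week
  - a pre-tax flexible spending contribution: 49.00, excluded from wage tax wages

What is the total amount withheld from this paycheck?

1648.43

Wage Tax: taxable = 5870.00 − 49.00 − 1×250.00 = 5571.00
  448.04 + 27.36% × (5571.00 − 2900.00) = 448.04 + 27.36% × 2671.00 = 1178.83
Health Levy: 8% × 5870.00 = 469.60
Total: 1178.83 + 469.60 = 1648.43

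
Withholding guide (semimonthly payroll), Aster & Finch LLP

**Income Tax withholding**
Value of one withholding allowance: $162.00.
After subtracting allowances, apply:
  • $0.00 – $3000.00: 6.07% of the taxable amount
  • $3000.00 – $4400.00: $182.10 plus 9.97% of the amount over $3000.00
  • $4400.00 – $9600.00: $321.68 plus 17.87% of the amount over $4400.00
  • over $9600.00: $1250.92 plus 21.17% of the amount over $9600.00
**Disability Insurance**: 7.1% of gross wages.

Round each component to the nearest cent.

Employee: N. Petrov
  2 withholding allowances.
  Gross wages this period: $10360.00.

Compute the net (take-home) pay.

Income Tax: taxable = $10360.00 − 2×$162.00 = $10036.00
  $1250.92 + 21.17% × ($10036.00 − $9600.00) = $1250.92 + 21.17% × $436.00 = $1343.22
Disability Insurance: 7.1% × $10360.00 = $735.56
Total withheld: $1343.22 + $735.56 = $2078.78
Net pay: $10360.00 − $2078.78 = $8281.22

$8281.22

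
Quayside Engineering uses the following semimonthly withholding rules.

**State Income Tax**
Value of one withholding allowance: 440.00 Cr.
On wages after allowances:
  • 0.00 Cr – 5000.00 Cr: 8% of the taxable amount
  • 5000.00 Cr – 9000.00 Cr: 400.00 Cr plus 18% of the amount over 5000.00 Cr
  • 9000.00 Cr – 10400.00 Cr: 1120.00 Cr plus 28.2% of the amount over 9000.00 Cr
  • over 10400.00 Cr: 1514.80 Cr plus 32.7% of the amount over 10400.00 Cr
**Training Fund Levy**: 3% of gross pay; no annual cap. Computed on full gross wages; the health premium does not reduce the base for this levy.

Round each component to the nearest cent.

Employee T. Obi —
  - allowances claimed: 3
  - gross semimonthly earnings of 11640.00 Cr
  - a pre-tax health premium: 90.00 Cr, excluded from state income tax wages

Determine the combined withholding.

State Income Tax: taxable = 11640.00 Cr − 90.00 Cr − 3×440.00 Cr = 10230.00 Cr
  1120.00 Cr + 28.2% × (10230.00 Cr − 9000.00 Cr) = 1120.00 Cr + 28.2% × 1230.00 Cr = 1466.86 Cr
Training Fund Levy: 3% × 11640.00 Cr = 349.20 Cr
Total: 1466.86 Cr + 349.20 Cr = 1816.06 Cr

1816.06 Cr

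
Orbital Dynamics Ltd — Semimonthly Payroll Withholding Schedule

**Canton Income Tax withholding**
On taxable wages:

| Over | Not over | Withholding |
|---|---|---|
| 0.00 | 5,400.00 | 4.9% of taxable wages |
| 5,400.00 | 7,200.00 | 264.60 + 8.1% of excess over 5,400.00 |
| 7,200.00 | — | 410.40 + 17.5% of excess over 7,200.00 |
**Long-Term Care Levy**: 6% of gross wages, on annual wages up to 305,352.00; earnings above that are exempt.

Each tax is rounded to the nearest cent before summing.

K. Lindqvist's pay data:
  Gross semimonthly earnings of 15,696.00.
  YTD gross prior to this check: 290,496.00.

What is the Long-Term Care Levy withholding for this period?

891.36

Long-Term Care Levy: cap 305,352.00 − YTD 290,496.00 = 14,856.00 subject; 6% × 14,856.00 = 891.36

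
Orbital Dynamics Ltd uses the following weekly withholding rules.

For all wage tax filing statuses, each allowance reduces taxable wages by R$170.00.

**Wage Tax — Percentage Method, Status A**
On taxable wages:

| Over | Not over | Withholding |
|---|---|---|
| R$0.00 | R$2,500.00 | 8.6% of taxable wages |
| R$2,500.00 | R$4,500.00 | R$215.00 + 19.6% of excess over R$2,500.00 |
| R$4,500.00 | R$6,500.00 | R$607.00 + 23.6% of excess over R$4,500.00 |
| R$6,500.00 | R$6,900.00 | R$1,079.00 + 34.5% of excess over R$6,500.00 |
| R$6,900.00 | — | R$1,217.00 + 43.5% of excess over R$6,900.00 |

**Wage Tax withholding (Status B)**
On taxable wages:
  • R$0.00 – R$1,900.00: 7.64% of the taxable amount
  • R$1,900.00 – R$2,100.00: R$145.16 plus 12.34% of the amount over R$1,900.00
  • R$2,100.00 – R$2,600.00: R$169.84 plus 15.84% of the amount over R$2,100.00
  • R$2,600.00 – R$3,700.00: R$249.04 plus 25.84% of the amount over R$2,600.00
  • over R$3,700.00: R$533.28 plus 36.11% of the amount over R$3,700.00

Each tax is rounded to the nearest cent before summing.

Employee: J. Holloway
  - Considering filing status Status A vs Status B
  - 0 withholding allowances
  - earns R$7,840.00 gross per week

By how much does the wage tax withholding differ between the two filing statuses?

Wage Tax (Status A): taxable = R$7,840.00
  R$1,217.00 + 43.5% × (R$7,840.00 − R$6,900.00) = R$1,217.00 + 43.5% × R$940.00 = R$1,625.90
Wage Tax (Status B): taxable = R$7,840.00
  R$533.28 + 36.11% × (R$7,840.00 − R$3,700.00) = R$533.28 + 36.11% × R$4,140.00 = R$2,028.23
Difference: |R$1,625.90 − R$2,028.23| = R$402.33 (higher under Status B)

R$402.33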